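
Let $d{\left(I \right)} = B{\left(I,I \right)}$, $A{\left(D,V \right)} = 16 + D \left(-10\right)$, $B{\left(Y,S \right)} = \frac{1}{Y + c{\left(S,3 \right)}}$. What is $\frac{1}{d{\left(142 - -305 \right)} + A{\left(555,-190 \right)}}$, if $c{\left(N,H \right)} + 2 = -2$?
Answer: $- \frac{443}{2451561} \approx -0.0001807$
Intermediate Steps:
$c{\left(N,H \right)} = -4$ ($c{\left(N,H \right)} = -2 - 2 = -4$)
$B{\left(Y,S \right)} = \frac{1}{-4 + Y}$ ($B{\left(Y,S \right)} = \frac{1}{Y - 4} = \frac{1}{-4 + Y}$)
$A{\left(D,V \right)} = 16 - 10 D$
$d{\left(I \right)} = \frac{1}{-4 + I}$
$\frac{1}{d{\left(142 - -305 \right)} + A{\left(555,-190 \right)}} = \frac{1}{\frac{1}{-4 + \left(142 - -305\right)} + \left(16 - 5550\right)} = \frac{1}{\frac{1}{-4 + \left(142 + 305\right)} + \left(16 - 5550\right)} = \frac{1}{\frac{1}{-4 + 447} - 5534} = \frac{1}{\frac{1}{443} - 5534} = \frac{1}{- \frac{2451561}{443}} = - \frac{443}{2451561}$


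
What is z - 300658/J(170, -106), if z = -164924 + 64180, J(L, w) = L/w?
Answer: 7371634/85 ≈ 86725.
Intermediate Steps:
z = -100744
z - 300658/J(170, -106) = -100744 - 300658/(170/(-106)) = -100744 - 300658/(170*(-1/106)) = -100744 - 300658/(-85/53) = -100744 - 300658*(-53/85) = -100744 + 15934874/85 = 7371634/85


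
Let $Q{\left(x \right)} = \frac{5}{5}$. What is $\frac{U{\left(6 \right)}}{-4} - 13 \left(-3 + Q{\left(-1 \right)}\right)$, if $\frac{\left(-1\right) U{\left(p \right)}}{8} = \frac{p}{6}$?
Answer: $28$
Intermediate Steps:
$Q{\left(x \right)} = 1$ ($Q{\left(x \right)} = 5 \cdot \frac{1}{5} = 1$)
$U{\left(p \right)} = - \frac{4 p}{3}$ ($U{\left(p \right)} = - 8 \frac{p}{6} = - \frac{4 p}{3}$)
$\frac{U{\left(6 \right)}}{-4} - 13 \left(-3 + Q{\left(-1 \right)}\right) = \frac{\left(- \frac{4}{3}\right) 6}{-4} - 13 \left(-3 + 1\right) = \left(-8\right) \left(- \frac{1}{4}\right) - -26 = 2 + 26 = 28$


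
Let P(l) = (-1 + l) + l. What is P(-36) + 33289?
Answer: 33216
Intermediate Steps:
P(l) = -1 + 2*l
P(-36) + 33289 = (-1 + 2*(-36)) + 33289 = (-1 - 72) + 33289 = -73 + 33289 = 33216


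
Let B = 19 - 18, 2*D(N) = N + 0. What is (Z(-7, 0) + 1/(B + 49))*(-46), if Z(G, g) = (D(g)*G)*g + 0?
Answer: -23/25 ≈ -0.92000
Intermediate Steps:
D(N) = N/2 (D(N) = (N + 0)/2 = N/2)
Z(G, g) = G*g²/2 (Z(G, g) = ((g/2)*G)*g + 0 = (G*g/2)*g + 0 = G*g²/2 + 0 = G*g²/2)
B = 1
(Z(-7, 0) + 1/(B + 49))*(-46) = ((½)*(-7)*0² + 1/(1 + 49))*(-46) = ((½)*(-7)*0 + 1/50)*(-46) = (0 + 1/50)*(-46) = (1/50)*(-46) = -23/25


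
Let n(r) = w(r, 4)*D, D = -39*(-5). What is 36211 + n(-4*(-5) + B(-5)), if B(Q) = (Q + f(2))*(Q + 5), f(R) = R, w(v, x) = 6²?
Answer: 43231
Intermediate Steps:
w(v, x) = 36
D = 195
B(Q) = (2 + Q)*(5 + Q) (B(Q) = (Q + 2)*(Q + 5) = (2 + Q)*(5 + Q))
n(r) = 7020 (n(r) = 36*195 = 7020)
36211 + n(-4*(-5) + B(-5)) = 36211 + 7020 = 43231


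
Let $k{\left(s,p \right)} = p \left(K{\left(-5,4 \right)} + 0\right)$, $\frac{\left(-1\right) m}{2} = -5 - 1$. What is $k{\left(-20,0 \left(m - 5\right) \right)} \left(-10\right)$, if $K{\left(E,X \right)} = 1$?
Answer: $0$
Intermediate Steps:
$m = 12$ ($m = - 2 \left(-5 - 1\right) = \left(-2\right) \left(-6\right) = 12$)
$k{\left(s,p \right)} = p$ ($k{\left(s,p \right)} = p \left(1 + 0\right) = p 1 = p$)
$k{\left(-20,0 \left(m - 5\right) \right)} \left(-10\right) = 0 \left(12 - 5\right) \left(-10\right) = 0 \cdot 7 \left(-10\right) = 0 \left(-10\right) = 0$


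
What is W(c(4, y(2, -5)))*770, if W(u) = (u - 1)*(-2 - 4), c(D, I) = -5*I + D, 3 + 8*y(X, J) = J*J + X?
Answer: 55440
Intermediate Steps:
y(X, J) = -3/8 + X/8 + J**2/8 (y(X, J) = -3/8 + (J*J + X)/8 = -3/8 + (J**2 + X)/8 = -3/8 + (X + J**2)/8 = -3/8 + (X/8 + J**2/8) = -3/8 + X/8 + J**2/8)
c(D, I) = D - 5*I
W(u) = 6 - 6*u (W(u) = (-1 + u)*(-6) = 6 - 6*u)
W(c(4, y(2, -5)))*770 = (6 - 6*(4 - 5*(-3/8 + (1/8)*2 + (1/8)*(-5)**2)))*770 = (6 - 6*(4 - 5*(-3/8 + 1/4 + (1/8)*25)))*770 = (6 - 6*(4 - 5*(-3/8 + 1/4 + 25/8)))*770 = (6 - 6*(4 - 5*3))*770 = (6 - 6*(4 - 15))*770 = (6 - 6*(-11))*770 = (6 + 66)*770 = 72*770 = 55440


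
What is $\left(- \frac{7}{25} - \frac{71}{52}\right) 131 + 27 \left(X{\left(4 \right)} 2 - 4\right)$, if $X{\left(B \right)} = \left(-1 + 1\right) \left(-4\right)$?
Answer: $- \frac{420609}{1300} \approx -323.55$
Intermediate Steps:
$X{\left(B \right)} = 0$ ($X{\left(B \right)} = 0 \left(-4\right) = 0$)
$\left(- \frac{7}{25} - \frac{71}{52}\right) 131 + 27 \left(X{\left(4 \right)} 2 - 4\right) = \left(- \frac{7}{25} - \frac{71}{52}\right) 131 + 27 \left(0 \cdot 2 - 4\right) = \left(\left(-7\right) \frac{1}{25} - \frac{71}{52}\right) 131 + 27 \left(0 - 4\right) = \left(- \frac{7}{25} - \frac{71}{52}\right) 131 + 27 \left(-4\right) = \left(- \frac{2139}{1300}\right) 131 - 108 = - \frac{280209}{1300} - 108 = - \frac{420609}{1300}$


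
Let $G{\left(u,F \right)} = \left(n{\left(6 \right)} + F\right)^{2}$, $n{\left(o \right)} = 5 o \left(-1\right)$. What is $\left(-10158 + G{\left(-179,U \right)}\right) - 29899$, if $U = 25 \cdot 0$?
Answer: $-39157$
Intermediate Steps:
$n{\left(o \right)} = - 5 o$
$U = 0$
$G{\left(u,F \right)} = \left(-30 + F\right)^{2}$ ($G{\left(u,F \right)} = \left(\left(-5\right) 6 + F\right)^{2} = \left(-30 + F\right)^{2}$)
$\left(-10158 + G{\left(-179,U \right)}\right) - 29899 = \left(-10158 + \left(-30 + 0\right)^{2}\right) - 29899 = \left(-10158 + \left(-30\right)^{2}\right) - 29899 = \left(-10158 + 900\right) - 29899 = -9258 - 29899 = -39157$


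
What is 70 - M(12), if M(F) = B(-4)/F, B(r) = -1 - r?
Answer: 279/4 ≈ 69.750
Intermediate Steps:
M(F) = 3/F (M(F) = (-1 - 1*(-4))/F = (-1 + 4)/F = 3/F)
70 - M(12) = 70 - 3/12 = 70 - 1*1/4 = 70 - 1/4 = 279/4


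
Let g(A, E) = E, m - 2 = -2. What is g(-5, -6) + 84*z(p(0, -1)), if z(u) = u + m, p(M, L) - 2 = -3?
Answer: -90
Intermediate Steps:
m = 0 (m = 2 - 2 = 0)
p(M, L) = -1 (p(M, L) = 2 - 3 = -1)
z(u) = u (z(u) = u + 0 = u)
g(-5, -6) + 84*z(p(0, -1)) = -6 + 84*(-1) = -6 - 84 = -90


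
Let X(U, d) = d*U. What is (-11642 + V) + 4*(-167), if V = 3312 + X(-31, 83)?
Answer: -11571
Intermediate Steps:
X(U, d) = U*d
V = 739 (V = 3312 - 31*83 = 3312 - 2573 = 739)
(-11642 + V) + 4*(-167) = (-11642 + 739) + 4*(-167) = -10903 - 668 = -11571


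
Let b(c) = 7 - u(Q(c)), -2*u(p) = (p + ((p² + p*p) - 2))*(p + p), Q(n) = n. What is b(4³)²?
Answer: 279061797169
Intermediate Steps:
u(p) = -p*(-2 + p + 2*p²) (u(p) = -(p + ((p² + p*p) - 2))*(p + p)/2 = -(p + ((p² + p²) - 2))*2*p/2 = -(p + (2*p² - 2))*2*p/2 = -(p + (-2 + 2*p²))*2*p/2 = -(-2 + p + 2*p²)*2*p/2 = -p*(-2 + p + 2*p²))
b(c) = 7 - c*(2 - c - 2*c²)
b(4³)² = (7 + 4³*(-2 + 4³ + 2*(4³)²))² = (7 + 64*(-2 + 64 + 2*64²))² = (7 + 64*(-2 + 64 + 2*4096))² = (7 + 64*(-2 + 64 + 8192))² = (7 + 64*8254)² = (7 + 528256)² = 528263² = 279061797169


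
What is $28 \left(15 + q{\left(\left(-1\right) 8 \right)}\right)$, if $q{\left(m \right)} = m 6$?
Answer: $-924$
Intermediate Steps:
$q{\left(m \right)} = 6 m$
$28 \left(15 + q{\left(\left(-1\right) 8 \right)}\right) = 28 \left(15 + 6 \left(\left(-1\right) 8\right)\right) = 28 \left(15 + 6 \left(-8\right)\right) = 28 \left(15 - 48\right) = 28 \left(-33\right) = -924$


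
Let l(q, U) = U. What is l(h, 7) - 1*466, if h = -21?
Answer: -459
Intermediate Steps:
l(h, 7) - 1*466 = 7 - 1*466 = 7 - 466 = -459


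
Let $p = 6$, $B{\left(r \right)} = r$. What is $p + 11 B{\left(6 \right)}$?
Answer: $72$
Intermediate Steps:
$p + 11 B{\left(6 \right)} = 6 + 11 \cdot 6 = 6 + 66 = 72$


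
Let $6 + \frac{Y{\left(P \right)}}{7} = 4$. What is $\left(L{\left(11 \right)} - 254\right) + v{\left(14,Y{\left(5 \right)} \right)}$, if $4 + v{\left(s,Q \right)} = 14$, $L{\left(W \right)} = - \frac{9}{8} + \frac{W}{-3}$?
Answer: $- \frac{5971}{24} \approx -248.79$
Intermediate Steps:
$L{\left(W \right)} = - \frac{9}{8} - \frac{W}{3}$ ($L{\left(W \right)} = \left(-9\right) \frac{1}{8} + W \left(- \frac{1}{3}\right) = - \frac{9}{8} - \frac{W}{3}$)
$Y{\left(P \right)} = -14$ ($Y{\left(P \right)} = -42 + 7 \cdot 4 = -42 + 28 = -14$)
$v{\left(s,Q \right)} = 10$ ($v{\left(s,Q \right)} = -4 + 14 = 10$)
$\left(L{\left(11 \right)} - 254\right) + v{\left(14,Y{\left(5 \right)} \right)} = \left(\left(- \frac{9}{8} - \frac{11}{3}\right) - 254\right) + 10 = \left(- \frac{115}{24} - 254\right) + 10 = - \frac{6211}{24} + 10 = - \frac{5971}{24}$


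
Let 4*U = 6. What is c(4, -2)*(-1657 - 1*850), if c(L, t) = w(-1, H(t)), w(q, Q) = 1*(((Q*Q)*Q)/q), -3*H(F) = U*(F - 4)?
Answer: 67689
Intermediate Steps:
U = 3/2 (U = (1/4)*6 = 3/2 ≈ 1.5000)
H(F) = 2 - F/2 (H(F) = -(F - 4)/2 = -(-4 + F)/2 = -(-6 + 3*F/2)/3 = 2 - F/2)
w(q, Q) = Q**3/q (w(q, Q) = 1*((Q**2*Q)/q) = 1*(Q**3/q) = Q**3/q)
c(L, t) = -(2 - t/2)**3 (c(L, t) = (2 - t/2)**3/(-1) = (2 - t/2)**3*(-1) = -(2 - t/2)**3)
c(4, -2)*(-1657 - 1*850) = ((-4 - 2)**3/8)*(-1657 - 1*850) = ((1/8)*(-6)**3)*(-1657 - 850) = ((1/8)*(-216))*(-2507) = -27*(-2507) = 67689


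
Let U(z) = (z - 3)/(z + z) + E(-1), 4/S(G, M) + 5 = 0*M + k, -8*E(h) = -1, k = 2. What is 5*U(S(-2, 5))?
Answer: 35/4 ≈ 8.7500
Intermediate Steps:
E(h) = 1/8 (E(h) = -1/8*(-1) = 1/8)
S(G, M) = -4/3 (S(G, M) = 4/(-5 + (0*M + 2)) = 4/(-5 + (0 + 2)) = 4/(-5 + 2) = 4/(-3) = 4*(-1/3) = -4/3)
U(z) = 1/8 + (-3 + z)/(2*z) (U(z) = (z - 3)/(z + z) + 1/8 = (-3 + z)/((2*z)) + 1/8 = (-3 + z)*(1/(2*z)) + 1/8 = (-3 + z)/(2*z) + 1/8 = 1/8 + (-3 + z)/(2*z))
5*U(S(-2, 5)) = 5*((-12 + 5*(-4/3))/(8*(-4/3))) = 5*((1/8)*(-3/4)*(-12 - 20/3)) = 5*((1/8)*(-3/4)*(-56/3)) = 5*(7/4) = 35/4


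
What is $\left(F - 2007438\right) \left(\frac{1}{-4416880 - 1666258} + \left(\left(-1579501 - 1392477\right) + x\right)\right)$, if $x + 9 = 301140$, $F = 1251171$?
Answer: $\frac{12287168927626967829}{6083138} \approx 2.0199 \cdot 10^{12}$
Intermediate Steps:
$x = 301131$ ($x = -9 + 301140 = 301131$)
$\left(F - 2007438\right) \left(\frac{1}{-4416880 - 1666258} + \left(\left(-1579501 - 1392477\right) + x\right)\right) = \left(1251171 - 2007438\right) \left(\frac{1}{-4416880 - 1666258} + \left(\left(-1579501 - 1392477\right) + 301131\right)\right) = - 756267 \left(\frac{1}{-6083138} + \left(-2971978 + 301131\right)\right) = - 756267 \left(- \frac{1}{6083138} - 2670847\right) = \left(-756267\right) \left(- \frac{16247130877887}{6083138}\right) = \frac{12287168927626967829}{6083138}$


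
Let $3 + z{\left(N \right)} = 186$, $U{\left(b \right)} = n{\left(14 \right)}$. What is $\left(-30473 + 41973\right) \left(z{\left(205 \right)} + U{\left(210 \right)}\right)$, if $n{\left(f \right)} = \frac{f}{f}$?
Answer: $2116000$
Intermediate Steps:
$n{\left(f \right)} = 1$
$U{\left(b \right)} = 1$
$z{\left(N \right)} = 183$ ($z{\left(N \right)} = -3 + 186 = 183$)
$\left(-30473 + 41973\right) \left(z{\left(205 \right)} + U{\left(210 \right)}\right) = \left(-30473 + 41973\right) \left(183 + 1\right) = 11500 \cdot 184 = 2116000$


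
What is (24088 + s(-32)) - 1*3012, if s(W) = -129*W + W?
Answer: 25172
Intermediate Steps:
s(W) = -128*W
(24088 + s(-32)) - 1*3012 = (24088 - 128*(-32)) - 1*3012 = (24088 + 4096) - 3012 = 28184 - 3012 = 25172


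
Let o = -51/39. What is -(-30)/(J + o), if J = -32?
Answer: -390/433 ≈ -0.90069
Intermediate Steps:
o = -17/13 (o = -51*1/39 = -17/13 ≈ -1.3077)
-(-30)/(J + o) = -(-30)/(-32 - 17/13) = -(-30)/(-433/13) = -(-30)*(-13)/433 = -2*195/433 = -390/433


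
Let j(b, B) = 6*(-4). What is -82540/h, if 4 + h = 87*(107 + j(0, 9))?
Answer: -82540/7217 ≈ -11.437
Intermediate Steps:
j(b, B) = -24
h = 7217 (h = -4 + 87*(107 - 24) = -4 + 87*83 = -4 + 7221 = 7217)
-82540/h = -82540/7217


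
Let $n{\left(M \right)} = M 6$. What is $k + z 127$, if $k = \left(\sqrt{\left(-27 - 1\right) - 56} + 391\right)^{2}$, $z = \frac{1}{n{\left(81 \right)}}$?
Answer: $\frac{74259469}{486} + 1564 i \sqrt{21} \approx 1.528 \cdot 10^{5} + 7167.1 i$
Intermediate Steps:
$n{\left(M \right)} = 6 M$
$z = \frac{1}{486}$ ($z = \frac{1}{6 \cdot 81} = \frac{1}{486} \approx 0.0020576$)
$k = \left(391 + 2 i \sqrt{21}\right)^{2}$ ($k = \left(\sqrt{\left(-27 - 1\right) - 56} + 391\right)^{2} = \left(\sqrt{-28 - 56} + 391\right)^{2} = \left(\sqrt{-84} + 391\right)^{2} = \left(2 i \sqrt{21} + 391\right)^{2} = \left(391 + 2 i \sqrt{21}\right)^{2} \approx 1.528 \cdot 10^{5} + 7167.1 i$)
$k + z 127 = \left(152797 + 1564 i \sqrt{21}\right) + \frac{1}{486} \cdot 127 = \left(152797 + 1564 i \sqrt{21}\right) + \frac{127}{486} = \frac{74259469}{486} + 1564 i \sqrt{21}$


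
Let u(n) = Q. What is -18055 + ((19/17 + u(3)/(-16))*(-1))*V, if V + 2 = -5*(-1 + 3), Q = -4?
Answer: -306656/17 ≈ -18039.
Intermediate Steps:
u(n) = -4
V = -12 (V = -2 - 5*(-1 + 3) = -2 - 5*2 = -2 - 10 = -12)
-18055 + ((19/17 + u(3)/(-16))*(-1))*V = -18055 + ((19/17 - 4/(-16))*(-1))*(-12) = -18055 + ((19*(1/17) - 4*(-1/16))*(-1))*(-12) = -18055 + ((19/17 + ¼)*(-1))*(-12) = -18055 + ((93/68)*(-1))*(-12) = -18055 - 93/68*(-12) = -18055 + 279/17 = -306656/17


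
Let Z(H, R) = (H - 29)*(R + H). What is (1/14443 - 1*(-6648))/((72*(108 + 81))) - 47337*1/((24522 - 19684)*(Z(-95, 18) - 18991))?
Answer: 313990408055867/641356543291464 ≈ 0.48957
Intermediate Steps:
Z(H, R) = (-29 + H)*(H + R)
(1/14443 - 1*(-6648))/((72*(108 + 81))) - 47337*1/((24522 - 19684)*(Z(-95, 18) - 18991)) = (1/14443 - 1*(-6648))/((72*(108 + 81))) - 47337*1/((24522 - 19684)*(((-95)**2 - 29*(-95) - 29*18 - 95*18) - 18991)) = (1/14443 + 6648)/((72*189)) - 47337*1/(4838*((9025 + 2755 - 522 - 1710) - 18991)) = (96017065/14443)/13608 - 47337*1/(4838*(9548 - 18991)) = (96017065/14443)*(1/13608) - 47337/((-9443*4838)) = 96017065/196540344 - 47337/(-45685234) = 96017065/196540344 - 47337*(-1/45685234) = 96017065/196540344 + 47337/45685234 = 313990408055867/641356543291464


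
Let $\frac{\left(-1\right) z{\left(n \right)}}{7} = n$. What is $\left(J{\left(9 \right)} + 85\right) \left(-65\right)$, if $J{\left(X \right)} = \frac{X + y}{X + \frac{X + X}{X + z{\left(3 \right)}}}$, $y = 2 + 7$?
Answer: $-5681$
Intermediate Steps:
$z{\left(n \right)} = - 7 n$
$y = 9$
$J{\left(X \right)} = \frac{9 + X}{X + \frac{2 X}{-21 + X}}$ ($J{\left(X \right)} = \frac{X + 9}{X + \frac{X + X}{X - 21}} = \frac{9 + X}{X + \frac{2 X}{X - 21}} = \frac{9 + X}{X + \frac{2 X}{-21 + X}}$)
$\left(J{\left(9 \right)} + 85\right) \left(-65\right) = \left(\frac{-189 + 9^{2} - 108}{9 \left(-19 + 9\right)} + 85\right) \left(-65\right) = \left(\frac{-189 + 81 - 108}{9 \left(-10\right)} + 85\right) \left(-65\right) = \left(\frac{1}{9} \left(- \frac{1}{10}\right) \left(-216\right) + 85\right) \left(-65\right) = \left(\frac{12}{5} + 85\right) \left(-65\right) = \frac{437}{5} \left(-65\right) = -5681$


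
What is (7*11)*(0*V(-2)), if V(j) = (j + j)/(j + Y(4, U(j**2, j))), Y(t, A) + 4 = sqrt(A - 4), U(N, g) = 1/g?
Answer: 0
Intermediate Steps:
Y(t, A) = -4 + sqrt(-4 + A) (Y(t, A) = -4 + sqrt(A - 4) = -4 + sqrt(-4 + A))
V(j) = 2*j/(-4 + j + sqrt(-4 + 1/j)) (V(j) = (j + j)/(j + (-4 + sqrt(-4 + 1/j))) = (2*j)/(-4 + j + sqrt(-4 + 1/j)) = 2*j/(-4 + j + sqrt(-4 + 1/j)))
(7*11)*(0*V(-2)) = (7*11)*(0*(2*(-2)/(-4 - 2 + sqrt(-4 + 1/(-2))))) = 77*(0*(2*(-2)/(-4 - 2 + sqrt(-4 - 1/2)))) = 77*(0*(2*(-2)/(-4 - 2 + sqrt(-9/2)))) = 77*(0*(2*(-2)/(-4 - 2 + 3*I*sqrt(2)/2))) = 77*(0*(2*(-2)/(-6 + 3*I*sqrt(2)/2))) = 77*(0*(-4/(-6 + 3*I*sqrt(2)/2))) = 77*0 = 0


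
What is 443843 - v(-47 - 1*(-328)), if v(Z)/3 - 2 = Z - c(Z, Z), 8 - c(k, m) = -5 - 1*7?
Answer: 443054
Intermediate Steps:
c(k, m) = 20 (c(k, m) = 8 - (-5 - 1*7) = 8 - (-5 - 7) = 8 - 1*(-12) = 8 + 12 = 20)
v(Z) = -54 + 3*Z (v(Z) = 6 + 3*(Z - 1*20) = 6 + 3*(Z - 20) = 6 + 3*(-20 + Z) = 6 + (-60 + 3*Z) = -54 + 3*Z)
443843 - v(-47 - 1*(-328)) = 443843 - (-54 + 3*(-47 - 1*(-328))) = 443843 - (-54 + 3*(-47 + 328)) = 443843 - (-54 + 3*281) = 443843 - (-54 + 843) = 443843 - 1*789 = 443843 - 789 = 443054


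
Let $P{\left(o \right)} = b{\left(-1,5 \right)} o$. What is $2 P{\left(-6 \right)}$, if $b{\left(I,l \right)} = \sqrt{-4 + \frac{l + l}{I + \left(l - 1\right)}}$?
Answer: $- 4 i \sqrt{6} \approx - 9.798 i$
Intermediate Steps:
$b{\left(I,l \right)} = \sqrt{-4 + \frac{2 l}{-1 + I + l}}$ ($b{\left(I,l \right)} = \sqrt{-4 + \frac{2 l}{I + \left(-1 + l\right)}} = \sqrt{-4 + \frac{2 l}{-1 + I + l}}$)
$P{\left(o \right)} = \frac{i o \sqrt{6}}{3}$ ($P{\left(o \right)} = \sqrt{2} \sqrt{\frac{2 - 5 - -2}{-1 - 1 + 5}} o = \sqrt{2} \sqrt{\frac{2 - 5 + 2}{3}} o = \sqrt{2} \sqrt{\frac{1}{3} \left(-1\right)} o = \sqrt{2} \sqrt{- \frac{1}{3}} o = \sqrt{2} \frac{i \sqrt{3}}{3} o = \frac{i \sqrt{6}}{3} o = \frac{i o \sqrt{6}}{3}$)
$2 P{\left(-6 \right)} = 2 \cdot \frac{1}{3} i \left(-6\right) \sqrt{6} = 2 \left(- 2 i \sqrt{6}\right) = - 4 i \sqrt{6}$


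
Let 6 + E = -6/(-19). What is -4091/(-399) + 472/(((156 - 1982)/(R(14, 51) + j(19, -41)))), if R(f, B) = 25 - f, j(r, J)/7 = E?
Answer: 6446015/364287 ≈ 17.695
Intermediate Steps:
E = -108/19 (E = -6 - 6/(-19) = -6 - 6*(-1/19) = -6 + 6/19 = -108/19 ≈ -5.6842)
j(r, J) = -756/19 (j(r, J) = 7*(-108/19) = -756/19)
-4091/(-399) + 472/(((156 - 1982)/(R(14, 51) + j(19, -41)))) = -4091/(-399) + 472/(((156 - 1982)/((25 - 1*14) - 756/19))) = -4091*(-1/399) + 472/((-1826/((25 - 14) - 756/19))) = 4091/399 + 472/((-1826/(11 - 756/19))) = 4091/399 + 472/((-1826/(-547/19))) = 4091/399 + 472/((-1826*(-19/547))) = 4091/399 + 472/(34694/547) = 4091/399 + 472*(547/34694) = 4091/399 + 129092/17347 = 6446015/364287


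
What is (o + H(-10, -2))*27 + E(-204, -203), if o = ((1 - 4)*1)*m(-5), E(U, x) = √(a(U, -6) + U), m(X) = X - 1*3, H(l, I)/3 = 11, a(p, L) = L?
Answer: 1539 + I*√210 ≈ 1539.0 + 14.491*I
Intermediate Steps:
H(l, I) = 33 (H(l, I) = 3*11 = 33)
m(X) = -3 + X (m(X) = X - 3 = -3 + X)
E(U, x) = √(-6 + U)
o = 24 (o = ((1 - 4)*1)*(-3 - 5) = -3*1*(-8) = -3*(-8) = 24)
(o + H(-10, -2))*27 + E(-204, -203) = (24 + 33)*27 + √(-6 - 204) = 57*27 + √(-210) = 1539 + I*√210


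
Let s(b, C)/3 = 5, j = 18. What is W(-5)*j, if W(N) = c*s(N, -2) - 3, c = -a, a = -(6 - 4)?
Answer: 486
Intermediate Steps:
s(b, C) = 15 (s(b, C) = 3*5 = 15)
a = -2 (a = -1*2 = -2)
c = 2 (c = -1*(-2) = 2)
W(N) = 27 (W(N) = 2*15 - 3 = 30 - 3 = 27)
W(-5)*j = 27*18 = 486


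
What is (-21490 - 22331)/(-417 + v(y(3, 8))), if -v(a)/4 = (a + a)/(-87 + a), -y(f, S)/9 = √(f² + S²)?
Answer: 14499882/127639 - 141201*√73/127639 ≈ 104.15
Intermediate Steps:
y(f, S) = -9*√(S² + f²) (y(f, S) = -9*√(f² + S²) = -9*√(S² + f²))
v(a) = -8*a/(-87 + a) (v(a) = -4*(a + a)/(-87 + a) = -4*2*a/(-87 + a) = -8*a/(-87 + a))
(-21490 - 22331)/(-417 + v(y(3, 8))) = (-21490 - 22331)/(-417 - 8*(-9*√(8² + 3²))/(-87 - 9*√(8² + 3²))) = -43821/(-417 - 8*(-9*√(64 + 9))/(-87 - 9*√(64 + 9))) = -43821/(-417 - 8*(-9*√73)/(-87 - 9*√73)) = -43821/(-417 + 72*√73/(-87 - 9*√73))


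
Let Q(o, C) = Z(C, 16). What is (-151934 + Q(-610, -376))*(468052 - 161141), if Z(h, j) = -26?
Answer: -46638195560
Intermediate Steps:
Q(o, C) = -26
(-151934 + Q(-610, -376))*(468052 - 161141) = (-151934 - 26)*(468052 - 161141) = -151960*306911 = -46638195560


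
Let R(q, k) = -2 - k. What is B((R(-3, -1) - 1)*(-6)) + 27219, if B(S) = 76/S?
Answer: 81676/3 ≈ 27225.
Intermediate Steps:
B((R(-3, -1) - 1)*(-6)) + 27219 = 76/((((-2 - 1*(-1)) - 1)*(-6))) + 27219 = 76/((((-2 + 1) - 1)*(-6))) + 27219 = 76/(((-1 - 1)*(-6))) + 27219 = 76/((-2*(-6))) + 27219 = 76/12 + 27219 = 76*(1/12) + 27219 = 19/3 + 27219 = 81676/3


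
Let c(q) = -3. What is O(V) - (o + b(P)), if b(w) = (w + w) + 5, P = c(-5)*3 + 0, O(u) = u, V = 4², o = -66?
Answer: 95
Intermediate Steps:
V = 16
P = -9 (P = -3*3 + 0 = -9 + 0 = -9)
b(w) = 5 + 2*w (b(w) = 2*w + 5 = 5 + 2*w)
O(V) - (o + b(P)) = 16 - (-66 + (5 + 2*(-9))) = 16 - (-66 + (5 - 18)) = 16 - (-66 - 13) = 16 - 1*(-79) = 16 + 79 = 95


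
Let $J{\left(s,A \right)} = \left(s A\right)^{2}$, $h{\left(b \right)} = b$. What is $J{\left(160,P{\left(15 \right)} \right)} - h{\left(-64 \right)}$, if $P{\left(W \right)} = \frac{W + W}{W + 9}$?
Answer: $40064$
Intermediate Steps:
$P{\left(W \right)} = \frac{2 W}{9 + W}$
$J{\left(s,A \right)} = A^{2} s^{2}$ ($J{\left(s,A \right)} = \left(A s\right)^{2} = A^{2} s^{2}$)
$J{\left(160,P{\left(15 \right)} \right)} - h{\left(-64 \right)} = \left(2 \cdot 15 \frac{1}{9 + 15}\right)^{2} \cdot 160^{2} - -64 = \left(2 \cdot 15 \cdot \frac{1}{24}\right)^{2} \cdot 25600 + 64 = \left(\frac{5}{4}\right)^{2} \cdot 25600 + 64 = \frac{25}{16} \cdot 25600 + 64 = 40000 + 64 = 40064$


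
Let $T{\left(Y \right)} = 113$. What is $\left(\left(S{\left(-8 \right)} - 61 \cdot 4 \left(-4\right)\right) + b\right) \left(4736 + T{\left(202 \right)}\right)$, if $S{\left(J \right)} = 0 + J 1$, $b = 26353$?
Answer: $132479529$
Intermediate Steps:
$S{\left(J \right)} = J$ ($S{\left(J \right)} = 0 + J = J$)
$\left(\left(S{\left(-8 \right)} - 61 \cdot 4 \left(-4\right)\right) + b\right) \left(4736 + T{\left(202 \right)}\right) = \left(\left(-8 - 61 \cdot 4 \left(-4\right)\right) + 26353\right) \left(4736 + 113\right) = \left(\left(-8 - -976\right) + 26353\right) 4849 = \left(\left(-8 + 976\right) + 26353\right) 4849 = \left(968 + 26353\right) 4849 = 27321 \cdot 4849 = 132479529$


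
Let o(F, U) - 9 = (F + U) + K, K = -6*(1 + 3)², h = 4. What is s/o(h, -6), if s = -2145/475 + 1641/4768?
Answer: 1889577/40313440 ≈ 0.046872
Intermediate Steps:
K = -96 (K = -6*4² = -6*16 = -96)
s = -1889577/452960 (s = -2145*1/475 + 1641*(1/4768) = -429/95 + 1641/4768 = -1889577/452960 ≈ -4.1716)
o(F, U) = -87 + F + U (o(F, U) = 9 + ((F + U) - 96) = 9 + (-96 + F + U) = -87 + F + U)
s/o(h, -6) = -1889577/(452960*(-87 + 4 - 6)) = -1889577/452960/(-89) = -1889577/452960*(-1/89) = 1889577/40313440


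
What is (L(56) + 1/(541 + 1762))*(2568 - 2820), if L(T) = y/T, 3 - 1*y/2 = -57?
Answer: -177696/329 ≈ -540.11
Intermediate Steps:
y = 120 (y = 6 - 2*(-57) = 6 + 114 = 120)
L(T) = 120/T
(L(56) + 1/(541 + 1762))*(2568 - 2820) = (120/56 + 1/(541 + 1762))*(2568 - 2820) = (120*(1/56) + 1/2303)*(-252) = (15/7 + 1/2303)*(-252) = (4936/2303)*(-252) = -177696/329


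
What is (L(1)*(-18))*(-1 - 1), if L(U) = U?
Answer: 36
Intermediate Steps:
(L(1)*(-18))*(-1 - 1) = (1*(-18))*(-1 - 1) = -18*(-2) = 36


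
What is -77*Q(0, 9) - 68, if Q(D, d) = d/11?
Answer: -131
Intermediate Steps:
Q(D, d) = d/11 (Q(D, d) = d*(1/11) = d/11)
-77*Q(0, 9) - 68 = -7*9 - 68 = -77*9/11 - 68 = -63 - 68 = -131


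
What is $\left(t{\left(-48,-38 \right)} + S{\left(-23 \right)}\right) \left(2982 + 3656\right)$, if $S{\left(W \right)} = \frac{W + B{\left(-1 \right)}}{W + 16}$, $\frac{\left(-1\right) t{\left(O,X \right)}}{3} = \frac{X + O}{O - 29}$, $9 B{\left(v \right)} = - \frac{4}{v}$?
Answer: $- \frac{590782}{693} \approx -852.5$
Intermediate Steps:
$B{\left(v \right)} = - \frac{4}{9 v}$ ($B{\left(v \right)} = \frac{\left(-4\right) \frac{1}{v}}{9} = - \frac{4}{9 v}$)
$t{\left(O,X \right)} = - \frac{3 \left(O + X\right)}{-29 + O}$ ($t{\left(O,X \right)} = - 3 \frac{X + O}{O - 29} = - 3 \frac{O + X}{-29 + O} = - \frac{3 \left(O + X\right)}{-29 + O}$)
$S{\left(W \right)} = \frac{\frac{4}{9} + W}{16 + W}$ ($S{\left(W \right)} = \frac{W - \frac{4}{9 \left(-1\right)}}{W + 16} = \frac{W - - \frac{4}{9}}{16 + W} = \frac{W + \frac{4}{9}}{16 + W} = \frac{\frac{4}{9} + W}{16 + W}$)
$\left(t{\left(-48,-38 \right)} + S{\left(-23 \right)}\right) \left(2982 + 3656\right) = \left(\frac{3 \left(\left(-1\right) \left(-48\right) - -38\right)}{-29 - 48} + \frac{\frac{4}{9} - 23}{16 - 23}\right) \left(2982 + 3656\right) = \left(\frac{3 \left(48 + 38\right)}{-77} + \frac{1}{-7} \left(- \frac{203}{9}\right)\right) 6638 = \left(3 \left(- \frac{1}{77}\right) 86 - - \frac{29}{9}\right) 6638 = \left(- \frac{258}{77} + \frac{29}{9}\right) 6638 = \left(- \frac{89}{693}\right) 6638 = - \frac{590782}{693}$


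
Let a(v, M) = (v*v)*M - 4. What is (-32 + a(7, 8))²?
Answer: 126736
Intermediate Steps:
a(v, M) = -4 + M*v² (a(v, M) = v²*M - 4 = M*v² - 4 = -4 + M*v²)
(-32 + a(7, 8))² = (-32 + (-4 + 8*7²))² = (-32 + (-4 + 8*49))² = (-32 + (-4 + 392))² = (-32 + 388)² = 356² = 126736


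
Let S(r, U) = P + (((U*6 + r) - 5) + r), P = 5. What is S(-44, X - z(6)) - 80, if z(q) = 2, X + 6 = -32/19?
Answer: -4296/19 ≈ -226.11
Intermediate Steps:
X = -146/19 (X = -6 - 32/19 = -146/19 ≈ -7.6842)
S(r, U) = 2*r + 6*U (S(r, U) = 5 + (((U*6 + r) - 5) + r) = 5 + (((6*U + r) - 5) + r) = 5 + (((r + 6*U) - 5) + r) = 5 + ((-5 + r + 6*U) + r) = 5 + (-5 + 2*r + 6*U) = 2*r + 6*U)
S(-44, X - z(6)) - 80 = (2*(-44) + 6*(-146/19 - 1*2)) - 80 = (-88 + 6*(-146/19 - 2)) - 80 = (-88 + 6*(-184/19)) - 80 = (-88 - 1104/19) - 80 = -2776/19 - 80 = -4296/19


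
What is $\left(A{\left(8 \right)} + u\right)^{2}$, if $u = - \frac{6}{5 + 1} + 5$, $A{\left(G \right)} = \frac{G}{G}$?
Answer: $25$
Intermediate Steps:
$A{\left(G \right)} = 1$
$u = 4$ ($u = - \frac{6}{6} + 5 = \left(-6\right) \frac{1}{6} + 5 = -1 + 5 = 4$)
$\left(A{\left(8 \right)} + u\right)^{2} = \left(1 + 4\right)^{2} = 5^{2} = 25$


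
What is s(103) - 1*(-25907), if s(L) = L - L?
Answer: 25907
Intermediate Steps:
s(L) = 0
s(103) - 1*(-25907) = 0 - 1*(-25907) = 0 + 25907 = 25907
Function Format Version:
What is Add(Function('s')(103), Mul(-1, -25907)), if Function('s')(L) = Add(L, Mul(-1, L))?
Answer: 25907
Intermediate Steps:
Function('s')(L) = 0
Add(Function('s')(103), Mul(-1, -25907)) = Add(0, Mul(-1, -25907)) = Add(0, 25907) = 25907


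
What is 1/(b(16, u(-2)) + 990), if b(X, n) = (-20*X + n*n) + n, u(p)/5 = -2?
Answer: 1/760 ≈ 0.0013158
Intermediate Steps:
u(p) = -10 (u(p) = 5*(-2) = -10)
b(X, n) = n + n² - 20*X (b(X, n) = (-20*X + n²) + n = (n² - 20*X) + n = n + n² - 20*X)
1/(b(16, u(-2)) + 990) = 1/((-10 + (-10)² - 20*16) + 990) = 1/((-10 + 100 - 320) + 990) = 1/(-230 + 990) = 1/760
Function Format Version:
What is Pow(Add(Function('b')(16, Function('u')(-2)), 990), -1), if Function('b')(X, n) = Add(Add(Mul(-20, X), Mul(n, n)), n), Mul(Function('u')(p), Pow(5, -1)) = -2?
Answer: Rational(1, 760) ≈ 0.0013158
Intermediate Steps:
Function('u')(p) = -10 (Function('u')(p) = Mul(5, -2) = -10)
Function('b')(X, n) = Add(n, Pow(n, 2), Mul(-20, X)) (Function('b')(X, n) = Add(Add(Mul(-20, X), Pow(n, 2)), n) = Add(Add(Pow(n, 2), Mul(-20, X)), n) = Add(n, Pow(n, 2), Mul(-20, X)))
Pow(Add(Function('b')(16, Function('u')(-2)), 990), -1) = Pow(Add(Add(-10, Pow(-10, 2), Mul(-20, 16)), 990), -1) = Pow(Add(Add(-10, 100, -320), 990), -1) = Pow(Add(-230, 990), -1) = Pow(760, -1) = Rational(1, 760)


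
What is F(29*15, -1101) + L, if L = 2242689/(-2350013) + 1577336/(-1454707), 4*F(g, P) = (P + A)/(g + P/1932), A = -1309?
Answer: -3276241691926404453/956426483391489643 ≈ -3.4255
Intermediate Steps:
F(g, P) = (-1309 + P)/(4*(g + P/1932)) (F(g, P) = ((P - 1309)/(g + P/1932))/4 = ((-1309 + P)/(g + P*(1/1932)))/4 = ((-1309 + P)/(g + P/1932))/4 = (-1309 + P)/(4*(g + P/1932)))
L = -6969215492491/3418580361191 (L = 2242689*(-1/2350013) + 1577336*(-1/1454707) = -2242689/2350013 - 1577336/1454707 = -6969215492491/3418580361191 ≈ -2.0386)
F(29*15, -1101) + L = 483*(-1309 - 1101)/(-1101 + 1932*(29*15)) - 6969215492491/3418580361191 = 483*(-2410)/(-1101 + 1932*435) - 6969215492491/3418580361191 = 483*(-2410)/(-1101 + 840420) - 6969215492491/3418580361191 = 483*(-2410)/839319 - 6969215492491/3418580361191 = 483*(1/839319)*(-2410) - 6969215492491/3418580361191 = -388010/279773 - 6969215492491/3418580361191 = -3276241691926404453/956426483391489643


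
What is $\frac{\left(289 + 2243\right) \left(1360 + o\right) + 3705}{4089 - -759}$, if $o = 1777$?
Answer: $\frac{2648863}{1616} \approx 1639.1$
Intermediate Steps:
$\frac{\left(289 + 2243\right) \left(1360 + o\right) + 3705}{4089 - -759} = \frac{\left(289 + 2243\right) \left(1360 + 1777\right) + 3705}{4089 - -759} = \frac{2532 \cdot 3137 + 3705}{4089 + \left(-1732 + 2491\right)} = \frac{7942884 + 3705}{4089 + 759} = \frac{7946589}{4848} = 7946589 \cdot \frac{1}{4848} = \frac{2648863}{1616}$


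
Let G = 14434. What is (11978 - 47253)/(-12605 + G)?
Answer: -35275/1829 ≈ -19.286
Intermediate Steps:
(11978 - 47253)/(-12605 + G) = (11978 - 47253)/(-12605 + 14434) = -35275/1829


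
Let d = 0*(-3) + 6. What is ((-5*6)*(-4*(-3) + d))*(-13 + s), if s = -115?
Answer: 69120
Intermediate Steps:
d = 6 (d = 0 + 6 = 6)
((-5*6)*(-4*(-3) + d))*(-13 + s) = ((-5*6)*(-4*(-3) + 6))*(-13 - 115) = -30*(12 + 6)*(-128) = -30*18*(-128) = -540*(-128) = 69120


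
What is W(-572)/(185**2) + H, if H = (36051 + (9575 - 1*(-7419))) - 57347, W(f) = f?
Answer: -147236522/34225 ≈ -4302.0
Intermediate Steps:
H = -4302 (H = (36051 + (9575 + 7419)) - 57347 = (36051 + 16994) - 57347 = 53045 - 57347 = -4302)
W(-572)/(185**2) + H = -572/(185**2) - 4302 = -572/34225 - 4302 = -147236522/34225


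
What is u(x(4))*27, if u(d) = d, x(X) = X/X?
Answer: 27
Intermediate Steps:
x(X) = 1
u(x(4))*27 = 1*27 = 27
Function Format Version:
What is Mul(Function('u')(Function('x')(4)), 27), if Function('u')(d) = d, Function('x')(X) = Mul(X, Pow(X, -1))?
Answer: 27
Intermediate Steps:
Function('x')(X) = 1
Mul(Function('u')(Function('x')(4)), 27) = Mul(1, 27) = 27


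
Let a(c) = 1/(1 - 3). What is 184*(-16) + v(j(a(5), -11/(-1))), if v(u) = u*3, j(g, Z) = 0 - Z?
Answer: -2977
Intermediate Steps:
a(c) = -½ (a(c) = 1/(-2) = -½)
j(g, Z) = -Z
v(u) = 3*u
184*(-16) + v(j(a(5), -11/(-1))) = 184*(-16) + 3*(-(-11)/(-1)) = -2944 + 3*(-(-11)*(-1)) = -2944 + 3*(-1*11) = -2944 + 3*(-11) = -2944 - 33 = -2977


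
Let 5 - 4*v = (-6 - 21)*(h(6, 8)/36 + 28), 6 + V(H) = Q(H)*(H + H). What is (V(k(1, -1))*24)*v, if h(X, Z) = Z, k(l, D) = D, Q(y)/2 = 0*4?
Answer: -27612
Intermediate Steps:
Q(y) = 0 (Q(y) = 2*(0*4) = 2*0 = 0)
V(H) = -6 (V(H) = -6 + 0*(H + H) = -6 + 0*(2*H) = -6 + 0 = -6)
v = 767/4 (v = 5/4 - (-6 - 21)*(8/36 + 28)/4 = 5/4 - (-27)*(8*(1/36) + 28)/4 = 5/4 - (-27)*(2/9 + 28)/4 = 5/4 - (-27)*254/(4*9) = 5/4 - 1/4*(-762) = 5/4 + 381/2 = 767/4 ≈ 191.75)
(V(k(1, -1))*24)*v = -6*24*(767/4) = -144*767/4 = -27612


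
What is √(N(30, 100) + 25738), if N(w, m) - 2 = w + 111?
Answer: √25881 ≈ 160.88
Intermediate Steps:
N(w, m) = 113 + w (N(w, m) = 2 + (w + 111) = 2 + (111 + w) = 113 + w)
√(N(30, 100) + 25738) = √((113 + 30) + 25738) = √(143 + 25738) = √25881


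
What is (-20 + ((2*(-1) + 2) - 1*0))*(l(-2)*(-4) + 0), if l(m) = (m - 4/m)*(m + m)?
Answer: 0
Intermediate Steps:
l(m) = 2*m*(m - 4/m) (l(m) = (m - 4/m)*(2*m) = 2*m*(m - 4/m))
(-20 + ((2*(-1) + 2) - 1*0))*(l(-2)*(-4) + 0) = (-20 + ((2*(-1) + 2) - 1*0))*((-8 + 2*(-2)**2)*(-4) + 0) = (-20 + ((-2 + 2) + 0))*((-8 + 2*4)*(-4) + 0) = (-20 + (0 + 0))*((-8 + 8)*(-4) + 0) = (-20 + 0)*(0*(-4) + 0) = -20*(0 + 0) = -20*0 = 0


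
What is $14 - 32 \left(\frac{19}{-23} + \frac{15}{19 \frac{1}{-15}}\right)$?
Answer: $\frac{183270}{437} \approx 419.38$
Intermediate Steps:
$14 - 32 \left(\frac{19}{-23} + \frac{15}{19 \frac{1}{-15}}\right) = 14 - 32 \left(19 \left(- \frac{1}{23}\right) + \frac{15}{19 \left(- \frac{1}{15}\right)}\right) = 14 - 32 \left(- \frac{19}{23} + \frac{15}{- \frac{19}{15}}\right) = 14 - 32 \left(- \frac{19}{23} + 15 \left(- \frac{15}{19}\right)\right) = 14 - 32 \left(- \frac{19}{23} - \frac{225}{19}\right) = 14 - - \frac{177152}{437} = 14 + \frac{177152}{437} = \frac{183270}{437}$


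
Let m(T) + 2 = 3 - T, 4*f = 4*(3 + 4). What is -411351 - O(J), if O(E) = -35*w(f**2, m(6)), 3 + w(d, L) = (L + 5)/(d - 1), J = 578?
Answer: -411456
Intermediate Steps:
f = 7 (f = (4*(3 + 4))/4 = (4*7)/4 = (1/4)*28 = 7)
m(T) = 1 - T (m(T) = -2 + (3 - T) = 1 - T)
w(d, L) = -3 + (5 + L)/(-1 + d) (w(d, L) = -3 + (L + 5)/(d - 1) = -3 + (5 + L)/(-1 + d))
O(E) = 105 (O(E) = -35*(8 + (1 - 1*6) - 3*7**2)/(-1 + 7**2) = -35*(8 + (1 - 6) - 3*49)/(-1 + 49) = -35*(8 - 5 - 147)/48 = -35*(-144)/48 = -35*(-3) = 105)
-411351 - O(J) = -411351 - 1*105 = -411351 - 105 = -411456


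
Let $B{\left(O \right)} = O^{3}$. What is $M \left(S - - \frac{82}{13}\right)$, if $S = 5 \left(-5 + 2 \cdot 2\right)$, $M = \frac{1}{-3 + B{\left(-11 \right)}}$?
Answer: $- \frac{17}{17342} \approx -0.00098028$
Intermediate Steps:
$M = - \frac{1}{1334}$ ($M = \frac{1}{-3 + \left(-11\right)^{3}} = \frac{1}{-3 - 1331} = \frac{1}{-1334} = - \frac{1}{1334} \approx -0.00074963$)
$S = -5$ ($S = 5 \left(-5 + 4\right) = 5 \left(-1\right) = -5$)
$M \left(S - - \frac{82}{13}\right) = - \frac{-5 - - \frac{82}{13}}{1334} = - \frac{-5 + \frac{82}{13}}{1334} = \left(- \frac{1}{1334}\right) \frac{17}{13} = - \frac{17}{17342}$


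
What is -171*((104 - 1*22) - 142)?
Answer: 10260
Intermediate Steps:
-171*((104 - 1*22) - 142) = -171*((104 - 22) - 142) = -171*(82 - 142) = -171*(-60) = 10260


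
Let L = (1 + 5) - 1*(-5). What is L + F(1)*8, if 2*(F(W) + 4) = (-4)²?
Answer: 43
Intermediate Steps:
F(W) = 4 (F(W) = -4 + (½)*(-4)² = -4 + (½)*16 = -4 + 8 = 4)
L = 11 (L = 6 + 5 = 11)
L + F(1)*8 = 11 + 4*8 = 11 + 32 = 43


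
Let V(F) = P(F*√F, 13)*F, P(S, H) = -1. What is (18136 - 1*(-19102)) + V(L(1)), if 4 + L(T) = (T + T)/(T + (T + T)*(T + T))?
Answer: 186208/5 ≈ 37242.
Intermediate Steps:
L(T) = -4 + 2*T/(T + 4*T²) (L(T) = -4 + (T + T)/(T + (T + T)*(T + T)) = -4 + (2*T)/(T + (2*T)*(2*T)) = -4 + (2*T)/(T + 4*T²) = -4 + 2*T/(T + 4*T²))
V(F) = -F
(18136 - 1*(-19102)) + V(L(1)) = (18136 - 1*(-19102)) - 2*(-1 - 8*1)/(1 + 4*1) = (18136 + 19102) - 2*(-1 - 8)/(1 + 4) = 37238 - 2*(-9)/5 = 37238 - 1*(-18/5) = 37238 + 18/5 = 186208/5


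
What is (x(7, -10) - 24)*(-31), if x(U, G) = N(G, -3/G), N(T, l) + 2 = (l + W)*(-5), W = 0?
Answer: 1705/2 ≈ 852.50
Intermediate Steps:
N(T, l) = -2 - 5*l (N(T, l) = -2 + (l + 0)*(-5) = -2 + l*(-5) = -2 - 5*l)
x(U, G) = -2 + 15/G (x(U, G) = -2 - (-15)/G = -2 + 15/G)
(x(7, -10) - 24)*(-31) = ((-2 + 15/(-10)) - 24)*(-31) = ((-2 + 15*(-⅒)) - 24)*(-31) = ((-2 - 3/2) - 24)*(-31) = (-7/2 - 24)*(-31) = -55/2*(-31) = 1705/2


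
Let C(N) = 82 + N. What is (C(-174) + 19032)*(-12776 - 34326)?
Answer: -892111880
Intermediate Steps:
(C(-174) + 19032)*(-12776 - 34326) = ((82 - 174) + 19032)*(-12776 - 34326) = (-92 + 19032)*(-47102) = 18940*(-47102) = -892111880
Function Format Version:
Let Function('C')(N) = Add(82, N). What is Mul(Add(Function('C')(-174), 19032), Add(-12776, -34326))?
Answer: -892111880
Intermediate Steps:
Mul(Add(Function('C')(-174), 19032), Add(-12776, -34326)) = Mul(Add(Add(82, -174), 19032), Add(-12776, -34326)) = Mul(Add(-92, 19032), -47102) = Mul(18940, -47102) = -892111880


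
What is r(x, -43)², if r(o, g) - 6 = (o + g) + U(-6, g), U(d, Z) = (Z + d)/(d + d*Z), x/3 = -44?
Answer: 37100281/1296 ≈ 28627.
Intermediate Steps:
x = -132 (x = 3*(-44) = -132)
U(d, Z) = (Z + d)/(d + Z*d)
r(o, g) = 6 + g + o - (-6 + g)/(6*(1 + g)) (r(o, g) = 6 + ((o + g) + (g - 6)/((-6)*(1 + g))) = 6 + ((g + o) - (-6 + g)/(6*(1 + g))) = 6 + (g + o - (-6 + g)/(6*(1 + g))) = 6 + g + o - (-6 + g)/(6*(1 + g)))
r(x, -43)² = ((1 - ⅙*(-43) + (1 - 43)*(6 - 43 - 132))/(1 - 43))² = ((1 + 43/6 - 42*(-169))/(-42))² = (-(1 + 43/6 + 7098)/42)² = (-1/42*42637/6)² = (-6091/36)² = 37100281/1296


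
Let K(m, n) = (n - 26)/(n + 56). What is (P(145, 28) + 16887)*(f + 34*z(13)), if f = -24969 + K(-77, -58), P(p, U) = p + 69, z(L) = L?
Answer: -418717985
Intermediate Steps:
K(m, n) = (-26 + n)/(56 + n)
P(p, U) = 69 + p
f = -24927 (f = -24969 + (-26 - 58)/(56 - 58) = -24969 - 84/(-2) = -24969 - ½*(-84) = -24969 + 42 = -24927)
(P(145, 28) + 16887)*(f + 34*z(13)) = ((69 + 145) + 16887)*(-24927 + 34*13) = (214 + 16887)*(-24927 + 442) = 17101*(-24485) = -418717985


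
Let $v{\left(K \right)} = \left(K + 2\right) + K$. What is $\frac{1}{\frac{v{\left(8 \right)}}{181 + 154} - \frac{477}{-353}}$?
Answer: $\frac{118255}{166149} \approx 0.71174$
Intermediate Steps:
$v{\left(K \right)} = 2 + 2 K$ ($v{\left(K \right)} = \left(2 + K\right) + K = 2 + 2 K$)
$\frac{1}{\frac{v{\left(8 \right)}}{181 + 154} - \frac{477}{-353}} = \frac{1}{\frac{2 + 2 \cdot 8}{181 + 154} - \frac{477}{-353}} = \frac{1}{\frac{2 + 16}{335} - - \frac{477}{353}} = \frac{1}{18 \cdot \frac{1}{335} + \frac{477}{353}} = \frac{1}{\frac{18}{335} + \frac{477}{353}} = \frac{1}{\frac{166149}{118255}} = \frac{118255}{166149}$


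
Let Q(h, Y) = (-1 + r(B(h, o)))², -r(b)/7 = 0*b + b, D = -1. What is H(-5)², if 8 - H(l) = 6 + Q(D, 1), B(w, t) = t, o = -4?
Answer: 528529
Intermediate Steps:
r(b) = -7*b (r(b) = -7*(0*b + b) = -7*(0 + b) = -7*b)
Q(h, Y) = 729 (Q(h, Y) = (-1 - 7*(-4))² = (-1 + 28)² = 27² = 729)
H(l) = -727 (H(l) = 8 - (6 + 729) = 8 - 1*735 = 8 - 735 = -727)
H(-5)² = (-727)² = 528529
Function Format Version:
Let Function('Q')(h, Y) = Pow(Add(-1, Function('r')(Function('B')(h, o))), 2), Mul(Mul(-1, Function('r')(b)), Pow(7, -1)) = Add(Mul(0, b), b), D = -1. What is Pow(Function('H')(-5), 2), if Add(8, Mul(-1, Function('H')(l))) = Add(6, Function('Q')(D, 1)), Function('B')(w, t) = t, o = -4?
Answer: 528529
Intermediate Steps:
Function('r')(b) = Mul(-7, b) (Function('r')(b) = Mul(-7, Add(Mul(0, b), b)) = Mul(-7, Add(0, b)) = Mul(-7, b))
Function('Q')(h, Y) = 729 (Function('Q')(h, Y) = Pow(Add(-1, Mul(-7, -4)), 2) = Pow(Add(-1, 28), 2) = Pow(27, 2) = 729)
Function('H')(l) = -727 (Function('H')(l) = Add(8, Mul(-1, Add(6, 729))) = Add(8, Mul(-1, 735)) = Add(8, -735) = -727)
Pow(Function('H')(-5), 2) = Pow(-727, 2) = 528529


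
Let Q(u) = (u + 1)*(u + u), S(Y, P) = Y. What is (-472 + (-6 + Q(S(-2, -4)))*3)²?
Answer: 228484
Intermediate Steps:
Q(u) = 2*u*(1 + u) (Q(u) = (1 + u)*(2*u) = 2*u*(1 + u))
(-472 + (-6 + Q(S(-2, -4)))*3)² = (-472 + (-6 + 2*(-2)*(1 - 2))*3)² = (-472 + (-6 + 2*(-2)*(-1))*3)² = (-472 + (-6 + 4)*3)² = (-472 - 2*3)² = (-472 - 6)² = (-478)² = 228484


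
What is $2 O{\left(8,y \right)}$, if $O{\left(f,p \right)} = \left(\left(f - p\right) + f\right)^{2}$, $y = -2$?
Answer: $648$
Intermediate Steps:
$O{\left(f,p \right)} = \left(- p + 2 f\right)^{2}$
$2 O{\left(8,y \right)} = 2 \left(\left(-1\right) \left(-2\right) + 2 \cdot 8\right)^{2} = 2 \left(2 + 16\right)^{2} = 2 \cdot 18^{2} = 2 \cdot 324 = 648$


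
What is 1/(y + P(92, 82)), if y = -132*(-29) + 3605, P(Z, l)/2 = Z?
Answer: 1/7617 ≈ 0.00013129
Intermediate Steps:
P(Z, l) = 2*Z
y = 7433 (y = 3828 + 3605 = 7433)
1/(y + P(92, 82)) = 1/(7433 + 2*92) = 1/(7433 + 184) = 1/7617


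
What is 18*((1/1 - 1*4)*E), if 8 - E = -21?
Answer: -1566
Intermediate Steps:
E = 29 (E = 8 - 1*(-21) = 8 + 21 = 29)
18*((1/1 - 1*4)*E) = 18*((1/1 - 1*4)*29) = 18*((1 - 4)*29) = 18*(-3*29) = 18*(-87) = -1566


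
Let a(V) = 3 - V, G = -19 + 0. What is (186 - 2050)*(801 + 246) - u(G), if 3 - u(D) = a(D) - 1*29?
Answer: -1951618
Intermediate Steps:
G = -19
u(D) = 29 + D (u(D) = 3 - ((3 - D) - 1*29) = 3 - ((3 - D) - 29) = 3 - (-26 - D) = 3 + (26 + D) = 29 + D)
(186 - 2050)*(801 + 246) - u(G) = (186 - 2050)*(801 + 246) - (29 - 19) = -1864*1047 - 1*10 = -1951608 - 10 = -1951618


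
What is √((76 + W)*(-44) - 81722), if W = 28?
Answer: I*√86298 ≈ 293.77*I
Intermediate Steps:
√((76 + W)*(-44) - 81722) = √((76 + 28)*(-44) - 81722) = √(104*(-44) - 81722) = √(-4576 - 81722) = √(-86298) = I*√86298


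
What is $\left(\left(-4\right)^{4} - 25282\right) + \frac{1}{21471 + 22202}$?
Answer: $- \frac{1092960497}{43673} \approx -25026.0$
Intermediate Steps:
$\left(\left(-4\right)^{4} - 25282\right) + \frac{1}{21471 + 22202} = \left(256 - 25282\right) + \frac{1}{43673} = -25026 + \frac{1}{43673} = - \frac{1092960497}{43673}$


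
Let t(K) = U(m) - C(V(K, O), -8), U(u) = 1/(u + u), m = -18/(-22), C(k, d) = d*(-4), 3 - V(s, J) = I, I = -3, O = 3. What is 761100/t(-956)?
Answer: -2739960/113 ≈ -24247.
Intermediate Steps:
V(s, J) = 6 (V(s, J) = 3 - 1*(-3) = 3 + 3 = 6)
C(k, d) = -4*d
m = 9/11 (m = -18*(-1/22) = 9/11 ≈ 0.81818)
U(u) = 1/(2*u)
t(K) = -565/18 (t(K) = 1/(2*(9/11)) - (-4)*(-8) = (1/2)*(11/9) - 1*32 = 11/18 - 32 = -565/18)
761100/t(-956) = 761100/(-565/18) = 761100*(-18/565) = -2739960/113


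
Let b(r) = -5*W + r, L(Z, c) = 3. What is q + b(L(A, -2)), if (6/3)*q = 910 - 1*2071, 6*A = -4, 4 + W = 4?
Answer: -1155/2 ≈ -577.50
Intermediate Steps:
W = 0 (W = -4 + 4 = 0)
A = -2/3 (A = (1/6)*(-4) = -2/3 ≈ -0.66667)
b(r) = r (b(r) = -5*0 + r = 0 + r = r)
q = -1161/2 (q = (910 - 1*2071)/2 = (910 - 2071)/2 = (1/2)*(-1161) = -1161/2 ≈ -580.50)
q + b(L(A, -2)) = -1161/2 + 3 = -1155/2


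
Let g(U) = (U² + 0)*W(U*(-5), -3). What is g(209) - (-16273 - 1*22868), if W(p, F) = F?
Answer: -91902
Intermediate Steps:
g(U) = -3*U² (g(U) = (U² + 0)*(-3) = U²*(-3) = -3*U²)
g(209) - (-16273 - 1*22868) = -3*209² - (-16273 - 1*22868) = -3*43681 - (-16273 - 22868) = -131043 - 1*(-39141) = -131043 + 39141 = -91902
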